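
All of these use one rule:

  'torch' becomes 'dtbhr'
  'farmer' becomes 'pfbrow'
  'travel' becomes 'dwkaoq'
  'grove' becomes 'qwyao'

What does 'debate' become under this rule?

Shifts by position in torch: pos 0: t→d (+10), pos 1: o→t (+5), pos 2: r→b (+10), pos 3: c→h (+5) — repeating every 2. It's a Vigenère-style cipher with numeric key [10,5]: position i shifts by key[i mod 2].
Applying it to debate: d+10=n, e+5=j, b+10=l, a+5=f, t+10=d, e+5=j.

njlfdj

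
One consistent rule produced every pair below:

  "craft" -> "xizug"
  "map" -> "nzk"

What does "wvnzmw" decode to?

demand

Each pair mirrors across the alphabet (c↔x, r↔i, a↔z): positions sum to 25. This is the alphabet-reversal cipher (Atbash): a becomes z, b becomes y, etc.
Decoding wvnzmw: w↔d, v↔e, n↔m, z↔a, m↔n, w↔d.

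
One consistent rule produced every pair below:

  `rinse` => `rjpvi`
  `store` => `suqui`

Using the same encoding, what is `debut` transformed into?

dfdxx

In rinse: r→r is +0, i→j is +1, n→p is +2, s→v is +3 — the shift increases by 1 each position. The shift increases by 1 at each position, starting from +0: 0, 1, 2, ….
For debut: d+0=d, e+1=f, b+2=d, u+3=x, t+4=x.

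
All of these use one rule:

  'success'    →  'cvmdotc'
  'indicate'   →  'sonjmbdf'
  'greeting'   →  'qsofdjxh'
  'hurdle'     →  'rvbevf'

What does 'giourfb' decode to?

whether

It's a Vigenère-style cipher with numeric key [10,1]: position i shifts by key[i mod 2].
Reversing it on giourfb: g−10=w, i−1=h, o−10=e, u−1=t, r−10=h, f−1=e, b−10=r.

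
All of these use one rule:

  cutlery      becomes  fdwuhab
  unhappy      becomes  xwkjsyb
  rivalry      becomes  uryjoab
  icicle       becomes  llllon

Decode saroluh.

The shifts repeat in a cycle of length 2: positions 0,1,… shift by +3, +9, then the pattern repeats.
Undoing it on saroluh: s−3=p, a−9=r, r−3=o, o−9=f, l−3=i, u−9=l, h−3=e.

profile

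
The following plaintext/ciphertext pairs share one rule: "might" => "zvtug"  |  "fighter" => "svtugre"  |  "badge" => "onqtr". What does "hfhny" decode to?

Compare letters: m→z is +13, i→v is +13, g→t is +13 — a constant shift. Each letter is shifted forward by 13 in the alphabet (a Caesar shift of +13).
Undoing it on hfhny: h−13=u, f−13=s, h−13=u, n−13=a, y−13=l.

usual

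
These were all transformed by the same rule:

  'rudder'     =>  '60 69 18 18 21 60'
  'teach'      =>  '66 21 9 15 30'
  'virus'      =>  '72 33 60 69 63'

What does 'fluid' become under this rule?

24 42 69 33 18

r(#18)→60 and u(#21)→69: differences scale by 3, so n = 3·pos + 6. The formula is n = 3×(alphabet index, a=1) + 6.
Applying it to fluid: f=6→24, l=12→42, u=21→69, i=9→33, d=4→18.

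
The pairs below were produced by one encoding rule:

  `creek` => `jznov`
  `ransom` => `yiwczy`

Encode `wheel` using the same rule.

Each letter shifts forward by (position + 7), i.e. 7, 8, 9, … — the shift grows by one for each successive letter.
Applying it to wheel: w+7=d, h+8=p, e+9=n, e+10=o, l+11=w.

dpnow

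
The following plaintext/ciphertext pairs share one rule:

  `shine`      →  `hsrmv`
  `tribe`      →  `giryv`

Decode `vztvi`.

Letters are reflected about the middle of the alphabet (position → 25−position): Atbash.
Undoing it on vztvi: v↔e, z↔a, t↔g, v↔e, i↔r.

eager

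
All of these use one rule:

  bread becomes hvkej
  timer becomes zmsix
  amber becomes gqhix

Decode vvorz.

print

The shifts repeat in a cycle of length 2: positions 0,1,… shift by +6, +4, then the pattern repeats.
Reversing it on vvorz: v−6=p, v−4=r, o−6=i, r−4=n, z−6=t.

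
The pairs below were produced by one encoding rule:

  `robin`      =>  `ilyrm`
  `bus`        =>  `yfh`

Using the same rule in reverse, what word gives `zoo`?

all

Each pair mirrors across the alphabet (r↔i, o↔l, b↔y): positions sum to 25. Each letter is replaced by its mirror in the alphabet: a↔z, b↔y, c↔x, and so on (the Atbash cipher).
Reversing it on zoo: z↔a, o↔l, o↔l.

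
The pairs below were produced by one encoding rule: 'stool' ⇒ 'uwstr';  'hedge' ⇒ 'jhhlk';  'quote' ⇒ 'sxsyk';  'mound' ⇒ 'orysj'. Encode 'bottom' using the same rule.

In stool: s→u is +2, t→w is +3, o→s is +4, o→t is +5 — the shift increases by 1 each position. Each letter shifts forward by (position + 2), i.e. 2, 3, 4, … — the shift grows by one for each successive letter.
Applying it to bottom: b+2=d, o+3=r, t+4=x, t+5=y, o+6=u, m+7=t.

drxyut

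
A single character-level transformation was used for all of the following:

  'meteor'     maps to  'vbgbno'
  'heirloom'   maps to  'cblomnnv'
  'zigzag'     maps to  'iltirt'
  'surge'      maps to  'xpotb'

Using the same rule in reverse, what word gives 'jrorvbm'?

m(12)→v(21) and e(4)→b(1) fit y≡9x+17 (mod 26); the inverse of 9 mod 26 is 3. Treating letters as 0–25, the rule is x ↦ 9x + 17 (mod 26).
Undoing it on jrorvbm: j(9)→3·(9−17)≡2=c; r(17)→3·(17−17)≡0=a; o(14)→3·(14−17)≡17=r; r(17)→3·(17−17)≡0=a; v(21)→3·(21−17)≡12=m; b(1)→3·(1−17)≡4=e; m(12)→3·(12−17)≡11=l (all mod 26).

caramel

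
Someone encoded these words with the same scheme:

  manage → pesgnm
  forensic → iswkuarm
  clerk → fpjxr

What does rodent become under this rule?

In manage: m→p is +3, a→e is +4, n→s is +5, a→g is +6 — the shift increases by 1 each position. The shift increases by 1 at each position, starting from +3: 3, 4, 5, ….
For rodent: r+3=u, o+4=s, d+5=i, e+6=k, n+7=u, t+8=b.

usikub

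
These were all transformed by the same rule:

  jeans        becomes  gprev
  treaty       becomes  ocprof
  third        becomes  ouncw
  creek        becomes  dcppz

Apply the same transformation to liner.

j(9)→g(6) and e(4)→p(15) fit y≡19x+17 (mod 26); the inverse of 19 mod 26 is 11. This is an affine cipher: with a=0,…,z=25, each position x becomes (19x+17) mod 26.
For liner: l(11)→19·11+17≡18=s; i(8)→19·8+17≡13=n; n(13)→19·13+17≡4=e; e(4)→19·4+17≡15=p; r(17)→19·17+17≡2=c (all mod 26).

snepc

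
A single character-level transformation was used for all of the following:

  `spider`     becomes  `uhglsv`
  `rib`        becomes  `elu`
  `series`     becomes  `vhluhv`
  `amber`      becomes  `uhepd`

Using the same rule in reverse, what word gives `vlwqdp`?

mantis

The output letters match the input read backwards, each shifted +3: spider reversed is redips. The word is reversed, then every letter is shifted forward by 3.
Decoding vlwqdp: shift back: v−3=s, l−3=i, w−3=t, q−3=n, d−3=a, p−3=m → sitnam; then reverse → mantis.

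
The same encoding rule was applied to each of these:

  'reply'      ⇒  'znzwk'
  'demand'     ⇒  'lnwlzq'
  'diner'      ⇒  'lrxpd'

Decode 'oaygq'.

In reply: r→z is +8, e→n is +9, p→z is +10, l→w is +11 — the shift increases by 1 each position. The shift increases by 1 at each position, starting from +8: 8, 9, 10, ….
Decoding oaygq: o−8=g, a−9=r, y−10=o, g−11=v, q−12=e.

grove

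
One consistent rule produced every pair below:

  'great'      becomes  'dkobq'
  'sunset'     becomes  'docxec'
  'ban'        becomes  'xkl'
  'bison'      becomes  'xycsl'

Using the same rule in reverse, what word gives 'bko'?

Two steps: reverse the string, then apply a Caesar shift of +10.
Reversing it on bko: shift back: b−10=r, k−10=a, o−10=e → rae; then reverse → ear.

ear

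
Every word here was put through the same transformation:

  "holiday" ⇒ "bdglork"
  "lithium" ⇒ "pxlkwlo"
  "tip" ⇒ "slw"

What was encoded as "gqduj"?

grand

The word is reversed, then every letter is shifted forward by 3.
Reversing it on gqduj: shift back: g−3=d, q−3=n, d−3=a, u−3=r, j−3=g → dnarg; then reverse → grand.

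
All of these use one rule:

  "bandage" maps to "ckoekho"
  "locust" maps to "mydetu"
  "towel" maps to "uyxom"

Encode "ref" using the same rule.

The shift depends on letter class: consonant b→c is +1, but vowel a→k is +10. Two shifts are in play — +10 for a/e/i/o/u, +1 for every other letter.
On ref: r(cons)+1=s, e(vowel)+10=o, f(cons)+1=g.

sog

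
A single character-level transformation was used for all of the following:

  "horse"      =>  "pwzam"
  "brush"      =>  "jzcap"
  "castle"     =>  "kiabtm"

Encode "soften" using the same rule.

awnbmv

Compare letters: h→p is +8, o→w is +8, r→z is +8 — a constant shift. Every letter moves 8 places later in the alphabet, wrapping around z→a.
On soften: s+8=a, o+8=w, f+8=n, t+8=b, e+8=m, n+8=v.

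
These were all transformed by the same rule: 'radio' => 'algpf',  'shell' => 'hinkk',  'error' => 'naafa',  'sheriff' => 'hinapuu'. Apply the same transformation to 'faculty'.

r(17)→a(0) and a(0)→l(11) fit y≡7x+11 (mod 26); the inverse of 7 mod 26 is 15. This is an affine cipher: with a=0,…,z=25, each position x becomes (7x+11) mod 26.
For faculty: f(5)→7·5+11≡20=u; a(0)→7·0+11≡11=l; c(2)→7·2+11≡25=z; u(20)→7·20+11≡21=v; l(11)→7·11+11≡10=k; t(19)→7·19+11≡14=o; y(24)→7·24+11≡23=x (all mod 26).

ulzvkox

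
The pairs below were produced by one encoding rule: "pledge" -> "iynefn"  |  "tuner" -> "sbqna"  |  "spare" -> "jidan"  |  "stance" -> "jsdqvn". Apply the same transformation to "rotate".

azsdsn

p(15)→i(8) and l(11)→y(24) fit y≡9x+3 (mod 26); the inverse of 9 mod 26 is 3. Each letter's alphabet position (a=0..z=25) is mapped through 9·x+3 mod 26 — an affine cipher.
On rotate: r(17)→9·17+3≡0=a; o(14)→9·14+3≡25=z; t(19)→9·19+3≡18=s; a(0)→9·0+3≡3=d; t(19)→9·19+3≡18=s; e(4)→9·4+3≡13=n (all mod 26).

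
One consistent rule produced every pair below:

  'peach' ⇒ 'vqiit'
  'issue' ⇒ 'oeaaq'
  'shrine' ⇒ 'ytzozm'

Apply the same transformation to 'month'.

Shifts by position in peach: pos 0: p→v (+6), pos 1: e→q (+12), pos 2: a→i (+8), pos 3: c→i (+6), pos 4: h→t (+12) — repeating every 3. A repeating key of period 3 is used — shifts +6, +12, +8 over and over.
On month: m+6=s, o+12=a, n+8=v, t+6=z, h+12=t.

savzt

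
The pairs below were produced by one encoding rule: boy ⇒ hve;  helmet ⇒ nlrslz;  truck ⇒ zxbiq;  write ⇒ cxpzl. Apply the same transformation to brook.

The rule splits by letter class: vowels +7, consonants +6.
Applying it to brook: b(cons)+6=h, r(cons)+6=x, o(vowel)+7=v, o(vowel)+7=v, k(cons)+6=q.

hxvvq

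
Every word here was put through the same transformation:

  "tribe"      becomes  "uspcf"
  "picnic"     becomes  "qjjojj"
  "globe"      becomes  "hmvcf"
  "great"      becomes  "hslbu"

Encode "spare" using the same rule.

tqhsf

Shifts by position in tribe: pos 0: t→u (+1), pos 1: r→s (+1), pos 2: i→p (+7), pos 3: b→c (+1), pos 4: e→f (+1) — repeating every 3. It's a Vigenère-style cipher with numeric key [1,1,7]: position i shifts by key[i mod 3].
Applying it to spare: s+1=t, p+1=q, a+7=h, r+1=s, e+1=f.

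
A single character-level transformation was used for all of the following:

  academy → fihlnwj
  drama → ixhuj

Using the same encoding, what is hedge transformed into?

mkkon

In academy: a→f is +5, c→i is +6, a→h is +7, d→l is +8 — the shift increases by 1 each position. Each letter shifts forward by (position + 5), i.e. 5, 6, 7, … — the shift grows by one for each successive letter.
Applying it to hedge: h+5=m, e+6=k, d+7=k, g+8=o, e+9=n.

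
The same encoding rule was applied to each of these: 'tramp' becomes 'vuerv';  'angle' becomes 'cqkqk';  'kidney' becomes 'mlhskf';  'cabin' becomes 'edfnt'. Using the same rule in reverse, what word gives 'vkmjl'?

In tramp: t→v is +2, r→u is +3, a→e is +4, m→r is +5 — the shift increases by 1 each position. The shift increases by 1 at each position, starting from +2: 2, 3, 4, ….
Decoding vkmjl: v−2=t, k−3=h, m−4=i, j−5=e, l−6=f.

thief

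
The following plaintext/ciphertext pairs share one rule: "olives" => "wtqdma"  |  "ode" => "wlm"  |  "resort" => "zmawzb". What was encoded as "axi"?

spa

Every letter moves 8 places later in the alphabet, wrapping around z→a.
Undoing it on axi: a−8=s, x−8=p, i−8=a.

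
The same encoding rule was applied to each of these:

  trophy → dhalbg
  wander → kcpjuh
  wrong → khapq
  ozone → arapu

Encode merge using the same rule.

Each letter's alphabet position (a=0..z=25) is mapped through 11·x+2 mod 26 — an affine cipher.
Applying it to merge: m(12)→11·12+2≡4=e; e(4)→11·4+2≡20=u; r(17)→11·17+2≡7=h; g(6)→11·6+2≡16=q; e(4)→11·4+2≡20=u (all mod 26).

euhqu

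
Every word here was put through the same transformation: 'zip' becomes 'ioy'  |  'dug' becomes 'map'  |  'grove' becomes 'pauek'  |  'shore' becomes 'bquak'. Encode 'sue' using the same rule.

The shift depends on letter class: consonant z→i is +9, but vowel i→o is +6. Two shifts are in play — +6 for a/e/i/o/u, +9 for every other letter.
For sue: s(cons)+9=b, u(vowel)+6=a, e(vowel)+6=k.

bak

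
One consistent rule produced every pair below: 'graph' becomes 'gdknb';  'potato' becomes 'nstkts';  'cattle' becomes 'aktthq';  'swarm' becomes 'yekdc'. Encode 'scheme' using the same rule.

yabqcq

g(6)→g(6) and r(17)→d(3) fit y≡21x+10 (mod 26); the inverse of 21 mod 26 is 5. This is an affine cipher: with a=0,…,z=25, each position x becomes (21x+10) mod 26.
For scheme: s(18)→21·18+10≡24=y; c(2)→21·2+10≡0=a; h(7)→21·7+10≡1=b; e(4)→21·4+10≡16=q; m(12)→21·12+10≡2=c; e(4)→21·4+10≡16=q (all mod 26).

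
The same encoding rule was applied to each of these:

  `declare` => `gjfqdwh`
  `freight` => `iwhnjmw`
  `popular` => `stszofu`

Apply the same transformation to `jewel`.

Shifts by position in declare: pos 0: d→g (+3), pos 1: e→j (+5), pos 2: c→f (+3), pos 3: l→q (+5) — repeating every 2. A repeating key of period 2 is used — shifts +3, +5 over and over.
Applying it to jewel: j+3=m, e+5=j, w+3=z, e+5=j, l+3=o.

mjzjo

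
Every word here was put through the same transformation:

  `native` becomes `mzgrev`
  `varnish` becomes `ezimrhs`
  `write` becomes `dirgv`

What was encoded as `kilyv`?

Letters are reflected about the middle of the alphabet (position → 25−position): Atbash.
Decoding kilyv: k↔p, i↔r, l↔o, y↔b, v↔e.

probe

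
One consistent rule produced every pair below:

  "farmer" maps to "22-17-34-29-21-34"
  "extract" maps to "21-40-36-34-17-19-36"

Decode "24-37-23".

hug

f is letter #6 and maps to 22: an offset of 16. The number is (letter's place in the alphabet, a=1) + 16.
Reversing it on 24-37-23: 24→(24−16)÷1=8=h, 37→(37−16)÷1=21=u, 23→(23−16)÷1=7=g.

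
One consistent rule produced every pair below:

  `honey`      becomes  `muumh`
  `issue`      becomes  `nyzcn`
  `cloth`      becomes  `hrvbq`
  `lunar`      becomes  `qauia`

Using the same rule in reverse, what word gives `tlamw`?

often

Each letter shifts forward by (position + 5), i.e. 5, 6, 7, … — the shift grows by one for each successive letter.
Decoding tlamw: t−5=o, l−6=f, a−7=t, m−8=e, w−9=n.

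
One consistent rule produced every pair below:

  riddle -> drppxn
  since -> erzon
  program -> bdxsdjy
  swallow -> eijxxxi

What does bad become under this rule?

The shift depends on letter class: consonant r→d is +12, but vowel i→r is +9. The rule splits by letter class: vowels +9, consonants +12.
For bad: b(cons)+12=n, a(vowel)+9=j, d(cons)+12=p.

njp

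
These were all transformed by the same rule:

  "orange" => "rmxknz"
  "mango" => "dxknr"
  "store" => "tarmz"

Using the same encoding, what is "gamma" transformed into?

nxddx

o(14)→r(17) and r(17)→m(12) fit y≡7x+23 (mod 26); the inverse of 7 mod 26 is 15. Treating letters as 0–25, the rule is x ↦ 7x + 23 (mod 26).
Applying it to gamma: g(6)→7·6+23≡13=n; a(0)→7·0+23≡23=x; m(12)→7·12+23≡3=d; m(12)→7·12+23≡3=d; a(0)→7·0+23≡23=x (all mod 26).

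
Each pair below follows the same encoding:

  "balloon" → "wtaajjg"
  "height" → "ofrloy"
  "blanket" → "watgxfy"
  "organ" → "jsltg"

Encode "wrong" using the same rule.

b(1)→w(22) and a(0)→t(19) fit y≡3x+19 (mod 26); the inverse of 3 mod 26 is 9. Each letter's alphabet position (a=0..z=25) is mapped through 3·x+19 mod 26 — an affine cipher.
On wrong: w(22)→3·22+19≡7=h; r(17)→3·17+19≡18=s; o(14)→3·14+19≡9=j; n(13)→3·13+19≡6=g; g(6)→3·6+19≡11=l (all mod 26).

hsjgl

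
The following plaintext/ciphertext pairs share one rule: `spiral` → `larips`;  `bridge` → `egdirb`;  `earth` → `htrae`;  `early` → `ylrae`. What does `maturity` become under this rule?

ytirutam

The word is simply reversed.
On maturity: reverse → ytirutam.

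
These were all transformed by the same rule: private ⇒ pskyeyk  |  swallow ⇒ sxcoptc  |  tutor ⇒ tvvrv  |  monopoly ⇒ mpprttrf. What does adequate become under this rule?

aegtyfzl

Letter i (0-indexed) is shifted by i+0, so successive shifts are 0, 1, 2, ….
For adequate: a+0=a, d+1=e, e+2=g, q+3=t, u+4=y, a+5=f, t+6=z, e+7=l.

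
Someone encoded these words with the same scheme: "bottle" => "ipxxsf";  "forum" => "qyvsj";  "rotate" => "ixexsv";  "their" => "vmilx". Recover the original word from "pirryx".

tunnel

The word is reversed, then every letter is shifted forward by 4.
Decoding pirryx: shift back: p−4=l, i−4=e, r−4=n, r−4=n, y−4=u, x−4=t → lennut; then reverse → tunnel.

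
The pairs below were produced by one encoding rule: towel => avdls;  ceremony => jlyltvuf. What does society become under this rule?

This is a Caesar cipher with shift 7.
Applying it to society: s+7=z, o+7=v, c+7=j, i+7=p, e+7=l, t+7=a, y+7=f.

zvjplaf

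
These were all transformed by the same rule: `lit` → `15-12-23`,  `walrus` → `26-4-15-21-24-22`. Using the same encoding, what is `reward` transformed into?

l is letter #12 and maps to 15: an offset of 3. Each letter is replaced by its alphabet position (a=1..z=26) + 3.
On reward: r=18→21, e=5→8, w=23→26, a=1→4, r=18→21, d=4→7.

21-8-26-4-21-7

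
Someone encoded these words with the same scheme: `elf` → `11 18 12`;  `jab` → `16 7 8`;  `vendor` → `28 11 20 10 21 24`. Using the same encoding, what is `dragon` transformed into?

Each letter is replaced by its alphabet position (a=1..z=26) + 6.
On dragon: d=4→10, r=18→24, a=1→7, g=7→13, o=15→21, n=14→20.

10 24 7 13 21 20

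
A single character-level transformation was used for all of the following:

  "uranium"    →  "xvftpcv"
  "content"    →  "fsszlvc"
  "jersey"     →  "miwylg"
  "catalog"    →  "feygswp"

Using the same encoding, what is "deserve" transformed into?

gixkydn

In uranium: u→x is +3, r→v is +4, a→f is +5, n→t is +6 — the shift increases by 1 each position. Each letter shifts forward by (position + 3), i.e. 3, 4, 5, … — the shift grows by one for each successive letter.
Applying it to deserve: d+3=g, e+4=i, s+5=x, e+6=k, r+7=y, v+8=d, e+9=n.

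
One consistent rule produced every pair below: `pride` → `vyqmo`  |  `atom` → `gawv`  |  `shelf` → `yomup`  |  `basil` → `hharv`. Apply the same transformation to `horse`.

nvzbo

In pride: p→v is +6, r→y is +7, i→q is +8, d→m is +9 — the shift increases by 1 each position. Letter i (0-indexed) is shifted by i+6, so successive shifts are 6, 7, 8, ….
Applying it to horse: h+6=n, o+7=v, r+8=z, s+9=b, e+10=o.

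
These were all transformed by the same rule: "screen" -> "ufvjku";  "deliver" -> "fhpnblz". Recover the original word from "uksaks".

Letter i (0-indexed) is shifted by i+2, so successive shifts are 2, 3, 4, ….
Undoing it on uksaks: u−2=s, k−3=h, s−4=o, a−5=v, k−6=e, s−7=l.

shovel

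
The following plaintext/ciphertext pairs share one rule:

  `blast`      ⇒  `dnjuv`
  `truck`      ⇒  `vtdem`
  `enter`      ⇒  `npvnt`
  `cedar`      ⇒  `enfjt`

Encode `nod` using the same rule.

The shift depends on letter class: consonant b→d is +2, but vowel a→j is +9. The rule splits by letter class: vowels +9, consonants +2.
Applying it to nod: n(cons)+2=p, o(vowel)+9=x, d(cons)+2=f.

pxf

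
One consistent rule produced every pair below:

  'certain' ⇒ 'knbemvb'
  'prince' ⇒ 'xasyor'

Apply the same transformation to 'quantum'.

ydkyfha

In certain: c→k is +8, e→n is +9, r→b is +10, t→e is +11 — the shift increases by 1 each position. The shift increases by 1 at each position, starting from +8: 8, 9, 10, ….
Applying it to quantum: q+8=y, u+9=d, a+10=k, n+11=y, t+12=f, u+13=h, m+14=a.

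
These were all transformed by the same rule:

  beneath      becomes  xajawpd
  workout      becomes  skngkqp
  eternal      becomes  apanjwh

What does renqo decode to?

Compare letters: b→x is +22, e→a is +22, n→j is +22 — a constant shift. Each letter is shifted forward by 22 in the alphabet (a Caesar shift of +22).
Reversing it on renqo: r−22=v, e−22=i, n−22=r, q−22=u, o−22=s.

virus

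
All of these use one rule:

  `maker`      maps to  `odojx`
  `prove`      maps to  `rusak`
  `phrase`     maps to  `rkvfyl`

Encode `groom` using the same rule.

In maker: m→o is +2, a→d is +3, k→o is +4, e→j is +5 — the shift increases by 1 each position. The shift increases by 1 at each position, starting from +2: 2, 3, 4, ….
Applying it to groom: g+2=i, r+3=u, o+4=s, o+5=t, m+6=s.

iusts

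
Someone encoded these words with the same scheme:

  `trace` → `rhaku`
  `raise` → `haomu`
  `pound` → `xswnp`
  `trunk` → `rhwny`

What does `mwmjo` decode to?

t(19)→r(17) and r(17)→h(7) fit y≡5x+0 (mod 26); the inverse of 5 mod 26 is 21. This is an affine cipher: with a=0,…,z=25, each position x becomes (5x+0) mod 26.
Reversing it on mwmjo: m(12)→21·(12−0)≡18=s; w(22)→21·(22−0)≡20=u; m(12)→21·(12−0)≡18=s; j(9)→21·(9−0)≡7=h; o(14)→21·(14−0)≡8=i (all mod 26).

sushi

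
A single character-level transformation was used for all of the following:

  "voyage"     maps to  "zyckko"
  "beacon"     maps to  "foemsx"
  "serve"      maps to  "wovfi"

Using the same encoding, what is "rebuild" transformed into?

Shifts by position in voyage: pos 0: v→z (+4), pos 1: o→y (+10), pos 2: y→c (+4), pos 3: a→k (+10) — repeating every 2. The shifts repeat in a cycle of length 2: positions 0,1,… shift by +4, +10, then the pattern repeats.
For rebuild: r+4=v, e+10=o, b+4=f, u+10=e, i+4=m, l+10=v, d+4=h.

vofemvh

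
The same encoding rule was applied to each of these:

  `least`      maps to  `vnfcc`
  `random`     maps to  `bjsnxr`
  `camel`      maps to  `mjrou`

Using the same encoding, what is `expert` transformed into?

oguoay

It's a Vigenère-style cipher with numeric key [10,9,5]: position i shifts by key[i mod 3].
On expert: e+10=o, x+9=g, p+5=u, e+10=o, r+9=a, t+5=y.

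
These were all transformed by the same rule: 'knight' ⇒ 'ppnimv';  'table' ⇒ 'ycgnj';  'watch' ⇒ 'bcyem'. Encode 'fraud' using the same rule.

Shifts by position in knight: pos 0: k→p (+5), pos 1: n→p (+2), pos 2: i→n (+5), pos 3: g→i (+2) — repeating every 2. It's a Vigenère-style cipher with numeric key [5,2]: position i shifts by key[i mod 2].
On fraud: f+5=k, r+2=t, a+5=f, u+2=w, d+5=i.

ktfwi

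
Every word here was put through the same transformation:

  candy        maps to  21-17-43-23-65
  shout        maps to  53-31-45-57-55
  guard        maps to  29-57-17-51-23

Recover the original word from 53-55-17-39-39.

c(#3)→21 and a(#1)→17: differences scale by 2, so n = 2·pos + 15. The formula is n = 2×(alphabet index, a=1) + 15.
Decoding 53-55-17-39-39: 53→(53−15)÷2=19=s, 55→(55−15)÷2=20=t, 17→(17−15)÷2=1=a, 39→(39−15)÷2=12=l, 39→(39−15)÷2=12=l.

stall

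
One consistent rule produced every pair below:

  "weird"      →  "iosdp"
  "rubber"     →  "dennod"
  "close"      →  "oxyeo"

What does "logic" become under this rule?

xysso

The shift depends on letter class: consonant w→i is +12, but vowel e→o is +10. The rule splits by letter class: vowels +10, consonants +12.
Applying it to logic: l(cons)+12=x, o(vowel)+10=y, g(cons)+12=s, i(vowel)+10=s, c(cons)+12=o.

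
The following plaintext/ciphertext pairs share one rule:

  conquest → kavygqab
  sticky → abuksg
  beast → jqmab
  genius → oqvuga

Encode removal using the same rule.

The shift depends on letter class: consonant c→k is +8, but vowel o→a is +12. The rule splits by letter class: vowels +12, consonants +8.
Applying it to removal: r(cons)+8=z, e(vowel)+12=q, m(cons)+8=u, o(vowel)+12=a, v(cons)+8=d, a(vowel)+12=m, l(cons)+8=t.

zquadmt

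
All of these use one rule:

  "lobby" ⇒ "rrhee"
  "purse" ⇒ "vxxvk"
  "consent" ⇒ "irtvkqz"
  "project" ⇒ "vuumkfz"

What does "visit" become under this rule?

blylz

It's a Vigenère-style cipher with numeric key [6,3]: position i shifts by key[i mod 2].
Applying it to visit: v+6=b, i+3=l, s+6=y, i+3=l, t+6=z.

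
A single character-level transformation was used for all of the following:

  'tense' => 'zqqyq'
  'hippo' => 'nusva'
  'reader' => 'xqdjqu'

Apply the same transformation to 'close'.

ixryq

Shifts by position in tense: pos 0: t→z (+6), pos 1: e→q (+12), pos 2: n→q (+3), pos 3: s→y (+6), pos 4: e→q (+12) — repeating every 3. A repeating key of period 3 is used — shifts +6, +12, +3 over and over.
On close: c+6=i, l+12=x, o+3=r, s+6=y, e+12=q.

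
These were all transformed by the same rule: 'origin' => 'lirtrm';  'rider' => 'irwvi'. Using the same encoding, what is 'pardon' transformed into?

Each pair mirrors across the alphabet (o↔l, r↔i, i↔r): positions sum to 25. Each letter is replaced by its mirror in the alphabet: a↔z, b↔y, c↔x, and so on (the Atbash cipher).
On pardon: p↔k, a↔z, r↔i, d↔w, o↔l, n↔m.

kziwlm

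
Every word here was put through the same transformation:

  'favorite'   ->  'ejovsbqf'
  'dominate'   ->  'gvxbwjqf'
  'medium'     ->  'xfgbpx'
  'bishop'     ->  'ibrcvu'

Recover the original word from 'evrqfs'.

f(5)→e(4) and a(0)→j(9) fit y≡25x+9 (mod 26); the inverse of 25 mod 26 is 25. Treating letters as 0–25, the rule is x ↦ 25x + 9 (mod 26).
Reversing it on evrqfs: e(4)→25·(4−9)≡5=f; v(21)→25·(21−9)≡14=o; r(17)→25·(17−9)≡18=s; q(16)→25·(16−9)≡19=t; f(5)→25·(5−9)≡4=e; s(18)→25·(18−9)≡17=r (all mod 26).

foster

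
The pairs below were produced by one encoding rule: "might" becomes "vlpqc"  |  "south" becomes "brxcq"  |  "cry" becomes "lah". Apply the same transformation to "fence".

ohwlh

The shift depends on letter class: consonant m→v is +9, but vowel i→l is +3. Two shifts are in play — +3 for a/e/i/o/u, +9 for every other letter.
Applying it to fence: f(cons)+9=o, e(vowel)+3=h, n(cons)+9=w, c(cons)+9=l, e(vowel)+3=h.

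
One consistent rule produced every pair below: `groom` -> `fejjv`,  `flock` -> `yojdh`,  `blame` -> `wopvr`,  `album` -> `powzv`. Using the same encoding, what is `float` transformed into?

yojps

This is an affine cipher: with a=0,…,z=25, each position x becomes (7x+15) mod 26.
On float: f(5)→7·5+15≡24=y; l(11)→7·11+15≡14=o; o(14)→7·14+15≡9=j; a(0)→7·0+15≡15=p; t(19)→7·19+15≡18=s (all mod 26).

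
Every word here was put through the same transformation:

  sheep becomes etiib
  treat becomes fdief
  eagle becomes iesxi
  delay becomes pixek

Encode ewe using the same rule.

iii

The shift depends on letter class: consonant s→e is +12, but vowel e→i is +4. Vowels shift forward by 4 and consonants shift forward by 12.
For ewe: e(vowel)+4=i, w(cons)+12=i, e(vowel)+4=i.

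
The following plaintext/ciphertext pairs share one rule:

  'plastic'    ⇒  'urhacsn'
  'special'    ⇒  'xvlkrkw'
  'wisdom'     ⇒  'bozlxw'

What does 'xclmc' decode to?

sweet

Each letter shifts forward by (position + 5), i.e. 5, 6, 7, … — the shift grows by one for each successive letter.
Decoding xclmc: x−5=s, c−6=w, l−7=e, m−8=e, c−9=t.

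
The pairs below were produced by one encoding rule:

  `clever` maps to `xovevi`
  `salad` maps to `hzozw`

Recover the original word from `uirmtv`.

This is the alphabet-reversal cipher (Atbash): a becomes z, b becomes y, etc.
Decoding uirmtv: u↔f, i↔r, r↔i, m↔n, t↔g, v↔e.

fringe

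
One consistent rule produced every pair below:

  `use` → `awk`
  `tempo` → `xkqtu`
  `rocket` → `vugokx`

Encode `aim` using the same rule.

The shift depends on letter class: consonant s→w is +4, but vowel u→a is +6. The rule splits by letter class: vowels +6, consonants +4.
Applying it to aim: a(vowel)+6=g, i(vowel)+6=o, m(cons)+4=q.

goq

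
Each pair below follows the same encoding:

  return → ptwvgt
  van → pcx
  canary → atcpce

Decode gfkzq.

The output letters match the input read backwards, each shifted +2: return reversed is nruter. Read the word backwards and shift each letter +2.
Reversing it on gfkzq: shift back: g−2=e, f−2=d, k−2=i, z−2=x, q−2=o → edixo; then reverse → oxide.

oxide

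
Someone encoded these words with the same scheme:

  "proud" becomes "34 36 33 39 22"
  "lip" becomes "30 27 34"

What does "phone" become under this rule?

34 26 33 32 23

p is letter #16 and maps to 34: an offset of 18. Letters become their 1-based position plus 18 (so a→19, b→20, …).
On phone: p=16→34, h=8→26, o=15→33, n=14→32, e=5→23.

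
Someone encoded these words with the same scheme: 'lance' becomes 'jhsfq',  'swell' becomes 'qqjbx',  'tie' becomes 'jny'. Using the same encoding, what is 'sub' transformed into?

gzx

The output letters match the input read backwards, each shifted +5: lance reversed is ecnal. Read the word backwards and shift each letter +5.
On sub: reverse → bus; then shift: b+5=g, u+5=z, s+5=x.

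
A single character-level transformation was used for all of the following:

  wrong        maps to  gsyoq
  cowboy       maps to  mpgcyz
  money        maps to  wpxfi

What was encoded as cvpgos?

suffer

Shifts by position in wrong: pos 0: w→g (+10), pos 1: r→s (+1), pos 2: o→y (+10), pos 3: n→o (+1) — repeating every 2. It's a Vigenère-style cipher with numeric key [10,1]: position i shifts by key[i mod 2].
Reversing it on cvpgos: c−10=s, v−1=u, p−10=f, g−1=f, o−10=e, s−1=r.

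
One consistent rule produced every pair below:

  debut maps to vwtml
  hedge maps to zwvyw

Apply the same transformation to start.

Compare letters: d→v is +18, e→w is +18, b→t is +18 — a constant shift. It's a constant shift of +18 (ROT18).
Applying it to start: s+18=k, t+18=l, a+18=s, r+18=j, t+18=l.

klsjl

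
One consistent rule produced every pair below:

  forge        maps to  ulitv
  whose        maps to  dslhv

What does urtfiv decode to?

figure

Each pair mirrors across the alphabet (f↔u, o↔l, r↔i): positions sum to 25. Letters are reflected about the middle of the alphabet (position → 25−position): Atbash.
Reversing it on urtfiv: u↔f, r↔i, t↔g, f↔u, i↔r, v↔e.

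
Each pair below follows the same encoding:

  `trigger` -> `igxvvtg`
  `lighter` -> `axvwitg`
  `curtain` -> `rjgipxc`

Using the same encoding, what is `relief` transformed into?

Compare letters: t→i is +15, r→g is +15, i→x is +15 — a constant shift. Every letter moves 15 places later in the alphabet, wrapping around z→a.
For relief: r+15=g, e+15=t, l+15=a, i+15=x, e+15=t, f+15=u.

gtaxtu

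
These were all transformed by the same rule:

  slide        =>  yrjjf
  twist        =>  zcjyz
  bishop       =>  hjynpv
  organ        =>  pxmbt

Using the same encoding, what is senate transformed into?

yftbzf

The shift depends on letter class: consonant s→y is +6, but vowel i→j is +1. Vowels shift forward by 1 and consonants shift forward by 6.
For senate: s(cons)+6=y, e(vowel)+1=f, n(cons)+6=t, a(vowel)+1=b, t(cons)+6=z, e(vowel)+1=f.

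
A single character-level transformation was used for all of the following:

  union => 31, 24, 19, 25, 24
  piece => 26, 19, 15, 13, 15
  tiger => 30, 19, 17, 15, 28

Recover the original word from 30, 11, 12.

The number is (letter's place in the alphabet, a=1) + 10.
Undoing it on 30, 11, 12: 30→(30−10)÷1=20=t, 11→(11−10)÷1=1=a, 12→(12−10)÷1=2=b.

tab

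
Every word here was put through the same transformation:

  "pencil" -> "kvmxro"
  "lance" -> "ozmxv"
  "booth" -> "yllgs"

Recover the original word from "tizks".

graph

Each pair mirrors across the alphabet (p↔k, e↔v, n↔m): positions sum to 25. Letters are reflected about the middle of the alphabet (position → 25−position): Atbash.
Undoing it on tizks: t↔g, i↔r, z↔a, k↔p, s↔h.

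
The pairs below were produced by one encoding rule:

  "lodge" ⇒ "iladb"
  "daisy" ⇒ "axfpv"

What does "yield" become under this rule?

Every letter moves 23 places later in the alphabet, wrapping around z→a.
For yield: y+23=v, i+23=f, e+23=b, l+23=i, d+23=a.

vfbia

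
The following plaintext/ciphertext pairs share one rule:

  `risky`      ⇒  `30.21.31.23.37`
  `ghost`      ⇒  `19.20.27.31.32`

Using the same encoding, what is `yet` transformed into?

r is letter #18 and maps to 30: an offset of 12. The number is (letter's place in the alphabet, a=1) + 12.
On yet: y=25→37, e=5→17, t=20→32.

37.17.32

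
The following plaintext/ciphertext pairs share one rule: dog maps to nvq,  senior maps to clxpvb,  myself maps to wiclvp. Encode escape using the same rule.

lcmhzl

The shift depends on letter class: consonant d→n is +10, but vowel o→v is +7. Vowels shift forward by 7 and consonants shift forward by 10.
Applying it to escape: e(vowel)+7=l, s(cons)+10=c, c(cons)+10=m, a(vowel)+7=h, p(cons)+10=z, e(vowel)+7=l.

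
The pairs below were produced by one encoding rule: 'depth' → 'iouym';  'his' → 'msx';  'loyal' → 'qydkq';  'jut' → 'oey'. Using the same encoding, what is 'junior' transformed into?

The shift depends on letter class: consonant d→i is +5, but vowel e→o is +10. Two shifts are in play — +10 for a/e/i/o/u, +5 for every other letter.
For junior: j(cons)+5=o, u(vowel)+10=e, n(cons)+5=s, i(vowel)+10=s, o(vowel)+10=y, r(cons)+5=w.

oessyw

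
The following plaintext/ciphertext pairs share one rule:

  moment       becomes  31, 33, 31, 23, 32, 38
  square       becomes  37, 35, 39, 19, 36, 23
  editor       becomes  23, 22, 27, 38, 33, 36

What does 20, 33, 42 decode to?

box

The number is (letter's place in the alphabet, a=1) + 18.
Decoding 20, 33, 42: 20→(20−18)÷1=2=b, 33→(33−18)÷1=15=o, 42→(42−18)÷1=24=x.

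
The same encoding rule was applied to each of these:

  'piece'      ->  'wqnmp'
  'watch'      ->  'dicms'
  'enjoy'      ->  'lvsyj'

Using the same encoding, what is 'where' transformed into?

In piece: p→w is +7, i→q is +8, e→n is +9, c→m is +10 — the shift increases by 1 each position. Letter i (0-indexed) is shifted by i+7, so successive shifts are 7, 8, 9, ….
Applying it to where: w+7=d, h+8=p, e+9=n, r+10=b, e+11=p.

dpnbp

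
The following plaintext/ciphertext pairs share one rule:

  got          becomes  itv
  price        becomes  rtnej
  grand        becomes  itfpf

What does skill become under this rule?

umnnn

The shift depends on letter class: consonant g→i is +2, but vowel o→t is +5. Vowels shift forward by 5 and consonants shift forward by 2.
On skill: s(cons)+2=u, k(cons)+2=m, i(vowel)+5=n, l(cons)+2=n, l(cons)+2=n.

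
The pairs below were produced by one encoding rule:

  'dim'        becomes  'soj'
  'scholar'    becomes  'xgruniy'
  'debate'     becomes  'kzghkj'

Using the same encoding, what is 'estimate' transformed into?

The output letters match the input read backwards, each shifted +6: dim reversed is mid. The word is reversed, then every letter is shifted forward by 6.
On estimate: reverse → etamitse; then shift: e+6=k, t+6=z, a+6=g, m+6=s, i+6=o, t+6=z, s+6=y, e+6=k.

kzgsozyk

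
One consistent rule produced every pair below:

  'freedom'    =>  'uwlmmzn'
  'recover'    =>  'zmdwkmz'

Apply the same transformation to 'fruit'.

The word is reversed, then every letter is shifted forward by 8.
For fruit: reverse → tiurf; then shift: t+8=b, i+8=q, u+8=c, r+8=z, f+8=n.

bqczn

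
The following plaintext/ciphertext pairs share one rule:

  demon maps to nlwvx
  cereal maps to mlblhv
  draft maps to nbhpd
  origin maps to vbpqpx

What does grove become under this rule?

Two shifts are in play — +7 for a/e/i/o/u, +10 for every other letter.
For grove: g(cons)+10=q, r(cons)+10=b, o(vowel)+7=v, v(cons)+10=f, e(vowel)+7=l.

qbvfl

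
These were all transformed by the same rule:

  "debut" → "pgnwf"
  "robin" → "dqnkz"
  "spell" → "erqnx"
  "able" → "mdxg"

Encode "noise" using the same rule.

Shifts by position in debut: pos 0: d→p (+12), pos 1: e→g (+2), pos 2: b→n (+12), pos 3: u→w (+2) — repeating every 2. A repeating key of period 2 is used — shifts +12, +2 over and over.
Applying it to noise: n+12=z, o+2=q, i+12=u, s+2=u, e+12=q.

zquuq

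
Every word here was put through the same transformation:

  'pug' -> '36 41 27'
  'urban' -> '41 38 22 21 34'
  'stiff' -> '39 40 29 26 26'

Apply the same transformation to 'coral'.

23 35 38 21 32

p is letter #16 and maps to 36: an offset of 20. Each letter is replaced by its alphabet position (a=1..z=26) + 20.
For coral: c=3→23, o=15→35, r=18→38, a=1→21, l=12→32.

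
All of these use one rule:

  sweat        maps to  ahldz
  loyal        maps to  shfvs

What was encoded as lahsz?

slate

The output letters match the input read backwards, each shifted +7: sweat reversed is taews. Two steps: reverse the string, then apply a Caesar shift of +7.
Undoing it on lahsz: shift back: l−7=e, a−7=t, h−7=a, s−7=l, z−7=s → etals; then reverse → slate.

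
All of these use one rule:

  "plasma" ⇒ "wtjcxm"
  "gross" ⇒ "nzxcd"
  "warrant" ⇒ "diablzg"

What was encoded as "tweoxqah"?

movement

In plasma: p→w is +7, l→t is +8, a→j is +9, s→c is +10 — the shift increases by 1 each position. Letter i (0-indexed) is shifted by i+7, so successive shifts are 7, 8, 9, ….
Reversing it on tweoxqah: t−7=m, w−8=o, e−9=v, o−10=e, x−11=m, q−12=e, a−13=n, h−14=t.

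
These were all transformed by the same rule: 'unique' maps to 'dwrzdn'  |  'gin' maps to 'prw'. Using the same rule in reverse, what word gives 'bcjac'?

This is a Caesar cipher with shift 9.
Decoding bcjac: b−9=s, c−9=t, j−9=a, a−9=r, c−9=t.

start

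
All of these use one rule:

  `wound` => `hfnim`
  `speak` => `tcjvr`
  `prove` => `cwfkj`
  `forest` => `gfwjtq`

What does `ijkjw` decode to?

w(22)→h(7) and o(14)→f(5) fit y≡23x+21 (mod 26); the inverse of 23 mod 26 is 17. This is an affine cipher: with a=0,…,z=25, each position x becomes (23x+21) mod 26.
Decoding ijkjw: i(8)→17·(8−21)≡13=n; j(9)→17·(9−21)≡4=e; k(10)→17·(10−21)≡21=v; j(9)→17·(9−21)≡4=e; w(22)→17·(22−21)≡17=r (all mod 26).

never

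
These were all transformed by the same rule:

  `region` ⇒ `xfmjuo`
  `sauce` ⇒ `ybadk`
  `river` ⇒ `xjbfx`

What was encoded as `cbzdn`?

watch

Shifts by position in region: pos 0: r→x (+6), pos 1: e→f (+1), pos 2: g→m (+6), pos 3: i→j (+1) — repeating every 2. It's a Vigenère-style cipher with numeric key [6,1]: position i shifts by key[i mod 2].
Undoing it on cbzdn: c−6=w, b−1=a, z−6=t, d−1=c, n−6=h.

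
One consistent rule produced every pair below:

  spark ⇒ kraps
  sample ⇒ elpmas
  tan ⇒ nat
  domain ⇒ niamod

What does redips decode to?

The output letters match the input read backwards: spark reversed is kraps. It's just the letters in reverse order.
Decoding redips: then reverse → spider.

spider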